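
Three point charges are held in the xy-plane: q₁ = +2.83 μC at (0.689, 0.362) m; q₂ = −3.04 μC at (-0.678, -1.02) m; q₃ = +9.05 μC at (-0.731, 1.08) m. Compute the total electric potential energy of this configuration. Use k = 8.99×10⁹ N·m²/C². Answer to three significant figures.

The assembly work is the sum of pairwise potential energies, U = Σ_{i<j} kqᵢqⱼ/rᵢⱼ.
Pair separations: r₁₂ = 1.94 m, r₁₃ = 1.59 m, r₂₃ = 2.10 m.
U = (-0.0398) + (0.145) + (-0.118) = -0.0128 J.

-0.0128 J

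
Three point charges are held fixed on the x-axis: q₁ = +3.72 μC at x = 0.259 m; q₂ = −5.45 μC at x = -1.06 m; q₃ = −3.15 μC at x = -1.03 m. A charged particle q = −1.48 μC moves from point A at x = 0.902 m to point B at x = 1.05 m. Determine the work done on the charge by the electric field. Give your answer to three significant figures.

-0.0103 J

The work done by the electric force is W_field = −ΔU = −q(V_B − V_A) = q(V_A − V_B).
At A: distances to the source charges are 0.643 m, 1.96 m, 1.93 m; V_A = Σ kqᵢ/rᵢ = 1.24×10⁴ V.
At B: distances to the source charges are 0.791 m, 2.11 m, 2.08 m; V_B = Σ kqᵢ/rᵢ = 5440 V.
ΔV = V_B − V_A = -6940 V.
W_field = −qΔV = −(-1.48×10⁻⁶ C)(-6940 V) = -0.0103 J.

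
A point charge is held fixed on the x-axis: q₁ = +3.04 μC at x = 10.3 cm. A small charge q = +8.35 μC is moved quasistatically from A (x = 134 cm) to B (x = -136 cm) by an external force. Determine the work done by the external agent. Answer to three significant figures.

-0.0285 J

For quasistatic motion the external work equals the change in potential energy: W_ext = qΔV = q(V_B − V_A).
At A: distance to the source charge is 1.24 m; V_A = kq₁/r = 2.21×10⁴ V.
At B: distance to the source charge is 1.46 m; V_B = kq₁/r = 1.87×10⁴ V.
ΔV = V_B − V_A = -3410 V.
W_ext = qΔV = (8.35×10⁻⁶ C)(-3410 V) = -0.0285 J.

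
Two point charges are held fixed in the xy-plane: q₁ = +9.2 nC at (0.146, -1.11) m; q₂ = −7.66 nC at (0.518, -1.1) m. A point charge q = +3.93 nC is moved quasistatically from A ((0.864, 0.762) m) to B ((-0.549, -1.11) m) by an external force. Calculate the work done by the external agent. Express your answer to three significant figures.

For quasistatic motion the external work equals the change in potential energy: W_ext = qΔV = q(V_B − V_A).
At A: distances to the source charges are 2.00 m, 1.89 m; V_A = Σ kqᵢ/rᵢ = 4.89 V.
At B: distances to the source charges are 0.695 m, 1.07 m; V_B = Σ kqᵢ/rᵢ = 54.5 V.
ΔV = V_B − V_A = 49.6 V.
W_ext = qΔV = (3.93×10⁻⁹ C)(49.6 V) = 1.95×10⁻⁷ J.

1.95×10⁻⁷ J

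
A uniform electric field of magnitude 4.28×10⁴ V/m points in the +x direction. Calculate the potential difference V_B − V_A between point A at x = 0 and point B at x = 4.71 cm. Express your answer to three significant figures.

In a uniform field, potential decreases in the direction of E: V_B − V_A = −E·Δx.
V_B − V_A = −(4.28×10⁴ V/m)(0.0471 m) = -2020 V.

-2020 V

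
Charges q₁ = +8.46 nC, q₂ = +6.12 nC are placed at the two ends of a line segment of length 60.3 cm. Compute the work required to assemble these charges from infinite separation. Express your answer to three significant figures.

The assembly work is the sum of pairwise potential energies, U = Σ_{i<j} kqᵢqⱼ/rᵢⱼ.
The separation is r = 0.603 m.
U = (7.72×10⁻⁷) = 7.72×10⁻⁷ J.

7.72×10⁻⁷ J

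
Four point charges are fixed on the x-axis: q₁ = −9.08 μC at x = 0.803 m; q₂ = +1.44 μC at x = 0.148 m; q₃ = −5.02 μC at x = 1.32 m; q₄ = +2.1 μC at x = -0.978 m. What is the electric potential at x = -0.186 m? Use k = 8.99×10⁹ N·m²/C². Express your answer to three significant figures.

-4.99×10⁴ V

The total potential is the scalar sum of each charge's contribution, V = Σ kqᵢ/rᵢ.
Distances from the field point to each charge: r₁ = 0.989 m, r₂ = 0.334 m, r₃ = 1.51 m, r₄ = 0.792 m.
V = k[(-9.08×10⁻⁶)/(0.989) + (1.44×10⁻⁶)/(0.334) + (-5.02×10⁻⁶)/(1.51) + (2.10×10⁻⁶)/(0.792)] = -4.99×10⁴ V.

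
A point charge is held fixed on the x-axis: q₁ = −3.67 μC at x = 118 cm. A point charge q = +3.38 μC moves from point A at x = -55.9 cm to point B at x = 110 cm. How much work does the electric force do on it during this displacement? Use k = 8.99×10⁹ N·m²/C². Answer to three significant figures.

1.33 J

The work done by the electric force is W_field = −ΔU = −q(V_B − V_A) = q(V_A − V_B).
At A: distance to the source charge is 1.74 m; V_A = kq₁/r = -1.90×10⁴ V.
At B: distance to the source charge is 0.0800 m; V_B = kq₁/r = -4.12×10⁵ V.
ΔV = V_B − V_A = -3.93×10⁵ V.
W_field = −qΔV = −(3.38×10⁻⁶ C)(-3.93×10⁵ V) = 1.33 J.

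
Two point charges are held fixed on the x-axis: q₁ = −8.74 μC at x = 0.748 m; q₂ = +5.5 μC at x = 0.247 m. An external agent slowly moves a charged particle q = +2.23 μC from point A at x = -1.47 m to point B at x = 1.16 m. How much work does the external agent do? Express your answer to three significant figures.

For quasistatic motion the external work equals the change in potential energy: W_ext = qΔV = q(V_B − V_A).
At A: distances to the source charges are 2.22 m, 1.72 m; V_A = Σ kqᵢ/rᵢ = -6630 V.
At B: distances to the source charges are 0.412 m, 0.913 m; V_B = Σ kqᵢ/rᵢ = -1.37×10⁵ V.
ΔV = V_B − V_A = -1.30×10⁵ V.
W_ext = qΔV = (2.23×10⁻⁶ C)(-1.30×10⁵ V) = -0.290 J.

-0.290 J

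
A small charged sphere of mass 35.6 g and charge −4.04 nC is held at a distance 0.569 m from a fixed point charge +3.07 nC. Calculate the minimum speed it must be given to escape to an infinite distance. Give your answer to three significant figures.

To just escape, total mechanical energy must reach zero at infinity: ½mv²_min + U = 0, so ½mv²_min = −U = |kQq|/r.
|U| = |kQq|/r = (8.99×10⁹ N·m²/C²)(3.07×10⁻⁹)(4.04×10⁻⁹)/(0.569) = 1.96×10⁻⁷ J.
v_min = √(2|U|/m) = √(2·1.96×10⁻⁷/0.0356) = 3.32×10⁻³ m/s.

3.32×10⁻³ m/s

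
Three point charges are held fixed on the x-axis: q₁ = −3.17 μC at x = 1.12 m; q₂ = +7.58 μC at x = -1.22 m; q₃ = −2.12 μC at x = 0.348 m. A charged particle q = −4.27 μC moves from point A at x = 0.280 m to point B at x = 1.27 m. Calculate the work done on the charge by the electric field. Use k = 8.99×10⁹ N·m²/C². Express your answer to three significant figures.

The work done by the electric force is W_field = −ΔU = −q(V_B − V_A) = q(V_A − V_B).
At A: distances to the source charges are 0.840 m, 1.50 m, 0.0680 m; V_A = Σ kqᵢ/rᵢ = -2.69×10⁵ V.
At B: distances to the source charges are 0.150 m, 2.49 m, 0.922 m; V_B = Σ kqᵢ/rᵢ = -1.83×10⁵ V.
ΔV = V_B − V_A = 8.55×10⁴ V.
W_field = −qΔV = −(-4.27×10⁻⁶ C)(8.55×10⁴ V) = 0.365 J.

0.365 J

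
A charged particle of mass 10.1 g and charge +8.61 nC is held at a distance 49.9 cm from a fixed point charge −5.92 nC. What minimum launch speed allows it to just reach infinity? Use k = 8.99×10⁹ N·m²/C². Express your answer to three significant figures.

To just escape, total mechanical energy must reach zero at infinity: ½mv²_min + U = 0, so ½mv²_min = −U = |kQq|/r.
|U| = |kQq|/r = (8.99×10⁹ N·m²/C²)(5.92×10⁻⁹)(8.61×10⁻⁹)/(0.499) = 9.18×10⁻⁷ J.
v_min = √(2|U|/m) = √(2·9.18×10⁻⁷/0.0101) = 0.0135 m/s.

0.0135 m/s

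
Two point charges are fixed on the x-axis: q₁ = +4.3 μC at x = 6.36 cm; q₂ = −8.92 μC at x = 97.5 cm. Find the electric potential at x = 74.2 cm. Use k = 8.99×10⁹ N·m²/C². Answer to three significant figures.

-2.87×10⁵ V

Electric potential is a scalar, so the contributions from each charge add algebraically: V = Σ kqᵢ/rᵢ.
Distances from the field point to each charge: r₁ = 0.678 m, r₂ = 0.233 m.
V = k[(4.30×10⁻⁶)/(0.678) + (-8.92×10⁻⁶)/(0.233)] = -2.87×10⁵ V.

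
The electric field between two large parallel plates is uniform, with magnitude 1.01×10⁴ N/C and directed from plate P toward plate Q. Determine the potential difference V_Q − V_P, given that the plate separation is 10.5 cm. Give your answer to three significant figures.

-1060 V

In a uniform field, potential decreases in the direction of E: ΔV = −E·d for a displacement d parallel to E.
Going from P to Q is a displacement of 10.5 cm along the field, so V_Q − V_P = −Ed = -1060 V.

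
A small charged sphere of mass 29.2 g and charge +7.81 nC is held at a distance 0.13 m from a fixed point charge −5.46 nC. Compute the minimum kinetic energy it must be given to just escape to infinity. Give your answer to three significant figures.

To just escape, total mechanical energy must reach zero at infinity: ½mv²_min + U = 0, so ½mv²_min = −U = |kQq|/r.
|U| = |kQq|/r = (8.99×10⁹ N·m²/C²)(5.46×10⁻⁹)(7.81×10⁻⁹)/(0.130) = 2.95×10⁻⁶ J.

2.95×10⁻⁶ J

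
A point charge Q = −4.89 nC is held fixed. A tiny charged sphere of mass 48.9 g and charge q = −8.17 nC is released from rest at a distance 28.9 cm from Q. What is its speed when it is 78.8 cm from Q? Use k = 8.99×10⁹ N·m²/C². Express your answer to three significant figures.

5.67×10⁻³ m/s

Only the electrostatic force acts, so mechanical energy is conserved: ½mv² = U₁ − U₂ = kQq(1/r₁ − 1/r₂).
U₁ − U₂ = (8.99×10⁹ N·m²/C²)(-4.89×10⁻⁹ C)(-8.17×10⁻⁹ C)(1/0.289 − 1/0.788) = 7.87×10⁻⁷ J.
v = √(2·7.87×10⁻⁷/0.0489) = 5.67×10⁻³ m/s.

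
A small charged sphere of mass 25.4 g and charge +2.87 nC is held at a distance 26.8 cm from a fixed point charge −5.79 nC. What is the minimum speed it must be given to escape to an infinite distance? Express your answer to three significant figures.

6.63×10⁻³ m/s

To just escape, total mechanical energy must reach zero at infinity: ½mv²_min + U = 0, so ½mv²_min = −U = |kQq|/r.
|U| = |kQq|/r = (8.99×10⁹ N·m²/C²)(5.79×10⁻⁹)(2.87×10⁻⁹)/(0.268) = 5.57×10⁻⁷ J.
v_min = √(2|U|/m) = √(2·5.57×10⁻⁷/0.0254) = 6.63×10⁻³ m/s.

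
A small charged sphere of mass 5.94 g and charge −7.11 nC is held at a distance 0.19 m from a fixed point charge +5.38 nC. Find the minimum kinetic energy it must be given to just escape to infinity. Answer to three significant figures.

1.81×10⁻⁶ J

To just escape, total mechanical energy must reach zero at infinity: ½mv²_min + U = 0, so ½mv²_min = −U = |kQq|/r.
|U| = |kQq|/r = (8.99×10⁹ N·m²/C²)(5.38×10⁻⁹)(7.11×10⁻⁹)/(0.190) = 1.81×10⁻⁶ J.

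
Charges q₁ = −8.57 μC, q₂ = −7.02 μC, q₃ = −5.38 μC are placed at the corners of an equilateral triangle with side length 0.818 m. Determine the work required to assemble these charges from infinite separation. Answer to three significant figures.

The work to assemble the configuration equals its total potential energy, U = Σ kqᵢqⱼ/rᵢⱼ over all pairs.
All three pair separations equal the side length, 0.818 m.
U = (0.661) + (0.507) + (0.415) = 1.58 J.

1.58 J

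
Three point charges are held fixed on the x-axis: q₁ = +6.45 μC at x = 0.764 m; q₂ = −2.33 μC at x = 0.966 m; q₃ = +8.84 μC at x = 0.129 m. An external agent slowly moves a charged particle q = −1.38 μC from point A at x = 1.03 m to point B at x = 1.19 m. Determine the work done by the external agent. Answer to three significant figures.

For quasistatic motion the external work equals the change in potential energy: W_ext = qΔV = q(V_B − V_A).
At A: distances to the source charges are 0.266 m, 0.0640 m, 0.901 m; V_A = Σ kqᵢ/rᵢ = -2.11×10⁴ V.
At B: distances to the source charges are 0.426 m, 0.224 m, 1.06 m; V_B = Σ kqᵢ/rᵢ = 1.18×10⁵ V.
ΔV = V_B − V_A = 1.39×10⁵ V.
W_ext = qΔV = (-1.38×10⁻⁶ C)(1.39×10⁵ V) = -0.191 J.

-0.191 J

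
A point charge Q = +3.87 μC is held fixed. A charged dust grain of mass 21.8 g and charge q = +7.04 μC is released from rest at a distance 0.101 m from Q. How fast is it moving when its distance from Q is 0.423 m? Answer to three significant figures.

Only the electrostatic force acts, so mechanical energy is conserved: ½mv² = U₁ − U₂ = kQq(1/r₁ − 1/r₂).
U₁ − U₂ = (8.99×10⁹ N·m²/C²)(3.87×10⁻⁶ C)(7.04×10⁻⁶ C)(1/0.101 − 1/0.423) = 1.85 J.
v = √(2·1.85/0.0218) = 13.0 m/s.

13.0 m/s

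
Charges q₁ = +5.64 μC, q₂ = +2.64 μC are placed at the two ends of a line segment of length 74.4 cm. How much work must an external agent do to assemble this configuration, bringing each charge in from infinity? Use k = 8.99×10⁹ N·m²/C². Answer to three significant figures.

0.180 J

The assembly work is the sum of pairwise potential energies, U = Σ_{i<j} kqᵢqⱼ/rᵢⱼ.
The separation is r = 0.744 m.
U = (0.180) = 0.180 J.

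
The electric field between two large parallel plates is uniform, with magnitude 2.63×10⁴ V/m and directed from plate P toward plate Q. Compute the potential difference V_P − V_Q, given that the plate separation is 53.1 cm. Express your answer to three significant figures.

1.40×10⁴ V

In a uniform field, potential decreases in the direction of E: ΔV = −E·d for a displacement d parallel to E.
Going from Q to P is a displacement of 53.1 cm opposite to the field, so V_P − V_Q = +Ed = 1.40×10⁴ V.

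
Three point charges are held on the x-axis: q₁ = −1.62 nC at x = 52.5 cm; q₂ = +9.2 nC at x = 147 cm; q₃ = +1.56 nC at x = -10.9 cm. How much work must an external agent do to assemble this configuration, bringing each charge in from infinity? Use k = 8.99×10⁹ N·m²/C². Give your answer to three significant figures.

-9.59×10⁻⁸ J

The assembly work is the sum of pairwise potential energies, U = Σ_{i<j} kqᵢqⱼ/rᵢⱼ.
Pair separations: r₁₂ = 0.945 m, r₁₃ = 0.634 m, r₂₃ = 1.58 m.
U = (-1.42×10⁻⁷) + (-3.58×10⁻⁸) + (8.17×10⁻⁸) = -9.59×10⁻⁸ J.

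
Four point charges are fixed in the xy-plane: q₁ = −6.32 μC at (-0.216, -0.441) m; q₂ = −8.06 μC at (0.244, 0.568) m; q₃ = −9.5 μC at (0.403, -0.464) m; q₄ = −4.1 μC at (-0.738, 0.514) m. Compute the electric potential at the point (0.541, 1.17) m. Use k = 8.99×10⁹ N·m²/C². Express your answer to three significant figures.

The total potential is the scalar sum of each charge's contribution, V = Σ kqᵢ/rᵢ.
Distances from the field point to each charge: r₁ = 1.78 m, r₂ = 0.671 m, r₃ = 1.64 m, r₄ = 1.44 m.
V = k[(-6.32×10⁻⁶)/(1.78) + (-8.06×10⁻⁶)/(0.671) + (-9.50×10⁻⁶)/(1.64) + (-4.10×10⁻⁶)/(1.44)] = -2.18×10⁵ V.

-2.18×10⁵ V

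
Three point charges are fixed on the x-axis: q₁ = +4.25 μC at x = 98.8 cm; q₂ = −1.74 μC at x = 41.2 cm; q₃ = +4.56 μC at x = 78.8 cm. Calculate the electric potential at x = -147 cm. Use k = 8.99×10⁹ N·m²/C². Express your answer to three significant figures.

2.54×10⁴ V

Electric potential is a scalar, so the contributions from each charge add algebraically: V = Σ kqᵢ/rᵢ.
Distances from the field point to each charge: r₁ = 2.46 m, r₂ = 1.88 m, r₃ = 2.26 m.
V = k[(4.25×10⁻⁶)/(2.46) + (-1.74×10⁻⁶)/(1.88) + (4.56×10⁻⁶)/(2.26)] = 2.54×10⁴ V.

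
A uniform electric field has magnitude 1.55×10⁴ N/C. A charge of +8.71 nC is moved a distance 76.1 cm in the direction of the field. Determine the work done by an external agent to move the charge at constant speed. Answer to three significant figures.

The potential change for a displacement 76.1 cm in the direction of the field is ΔV = −Ed = -1.18×10⁴ V.
W_ext = qΔV = -1.03×10⁻⁴ J.

-1.03×10⁻⁴ J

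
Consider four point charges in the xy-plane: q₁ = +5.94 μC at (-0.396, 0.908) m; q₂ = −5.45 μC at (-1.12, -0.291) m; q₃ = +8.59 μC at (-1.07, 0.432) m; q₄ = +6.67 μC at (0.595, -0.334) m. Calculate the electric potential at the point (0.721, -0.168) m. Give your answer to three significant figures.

Electric potential is a scalar, so the contributions from each charge add algebraically: V = Σ kqᵢ/rᵢ.
Distances from the field point to each charge: r₁ = 1.55 m, r₂ = 1.85 m, r₃ = 1.89 m, r₄ = 0.208 m.
V = k[(5.94×10⁻⁶)/(1.55) + (-5.45×10⁻⁶)/(1.85) + (8.59×10⁻⁶)/(1.89) + (6.67×10⁻⁶)/(0.208)] = 3.36×10⁵ V.

3.36×10⁵ V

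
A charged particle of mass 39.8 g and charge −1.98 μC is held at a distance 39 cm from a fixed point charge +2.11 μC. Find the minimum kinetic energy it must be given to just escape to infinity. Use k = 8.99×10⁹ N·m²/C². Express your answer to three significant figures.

0.0963 J

To just escape, total mechanical energy must reach zero at infinity: ½mv²_min + U = 0, so ½mv²_min = −U = |kQq|/r.
|U| = |kQq|/r = (8.99×10⁹ N·m²/C²)(2.11×10⁻⁶)(1.98×10⁻⁶)/(0.390) = 0.0963 J.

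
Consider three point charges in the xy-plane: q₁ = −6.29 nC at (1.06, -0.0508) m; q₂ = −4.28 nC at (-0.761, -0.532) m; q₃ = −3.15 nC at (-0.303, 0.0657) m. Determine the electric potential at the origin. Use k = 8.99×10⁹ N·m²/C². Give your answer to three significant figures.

-186 V

The total potential is the scalar sum of each charge's contribution, V = Σ kqᵢ/rᵢ.
Distances from the field point to each charge: r₁ = 1.06 m, r₂ = 0.929 m, r₃ = 0.310 m.
V = k[(-6.29×10⁻⁹)/(1.06) + (-4.28×10⁻⁹)/(0.929) + (-3.15×10⁻⁹)/(0.310)] = -186 V.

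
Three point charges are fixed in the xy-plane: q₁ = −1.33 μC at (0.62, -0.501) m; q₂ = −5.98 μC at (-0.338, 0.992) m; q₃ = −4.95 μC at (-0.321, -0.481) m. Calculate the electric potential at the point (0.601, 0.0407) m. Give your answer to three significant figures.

The total potential is the scalar sum of each charge's contribution, V = Σ kqᵢ/rᵢ.
Distances from the field point to each charge: r₁ = 0.542 m, r₂ = 1.34 m, r₃ = 1.06 m.
V = k[(-1.33×10⁻⁶)/(0.542) + (-5.98×10⁻⁶)/(1.34) + (-4.95×10⁻⁶)/(1.06)] = -1.04×10⁵ V.

-1.04×10⁵ V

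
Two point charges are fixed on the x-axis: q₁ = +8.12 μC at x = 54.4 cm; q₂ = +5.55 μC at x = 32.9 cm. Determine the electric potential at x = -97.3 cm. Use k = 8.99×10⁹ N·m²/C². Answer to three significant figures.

8.64×10⁴ V

Electric potential is a scalar, so the contributions from each charge add algebraically: V = Σ kqᵢ/rᵢ.
Distances from the field point to each charge: r₁ = 1.52 m, r₂ = 1.30 m.
V = k[(8.12×10⁻⁶)/(1.52) + (5.55×10⁻⁶)/(1.30)] = 8.64×10⁴ V.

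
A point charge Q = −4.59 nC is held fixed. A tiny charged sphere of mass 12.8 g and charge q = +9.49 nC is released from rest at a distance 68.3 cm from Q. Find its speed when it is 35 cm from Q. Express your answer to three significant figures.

9.23×10⁻³ m/s

Only the electrostatic force acts, so mechanical energy is conserved: ½mv² = U₁ − U₂ = kQq(1/r₁ − 1/r₂).
U₁ − U₂ = (8.99×10⁹ N·m²/C²)(-4.59×10⁻⁹ C)(9.49×10⁻⁹ C)(1/0.683 − 1/0.350) = 5.45×10⁻⁷ J.
v = √(2·5.45×10⁻⁷/0.0128) = 9.23×10⁻³ m/s.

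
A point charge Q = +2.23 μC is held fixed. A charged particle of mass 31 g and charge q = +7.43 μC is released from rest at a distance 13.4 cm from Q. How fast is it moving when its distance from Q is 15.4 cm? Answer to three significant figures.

Only the electrostatic force acts, so mechanical energy is conserved: ½mv² = U₁ − U₂ = kQq(1/r₁ − 1/r₂).
U₁ − U₂ = (8.99×10⁹ N·m²/C²)(2.23×10⁻⁶ C)(7.43×10⁻⁶ C)(1/0.134 − 1/0.154) = 0.144 J.
v = √(2·0.144/0.0310) = 3.05 m/s.

3.05 m/s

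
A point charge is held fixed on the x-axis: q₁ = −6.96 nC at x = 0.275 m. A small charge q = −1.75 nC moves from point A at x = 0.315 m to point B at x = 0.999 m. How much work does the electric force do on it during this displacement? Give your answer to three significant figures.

The work done by the electric force is W_field = −ΔU = −q(V_B − V_A) = q(V_A − V_B).
At A: distance to the source charge is 0.0400 m; V_A = kq₁/r = -1560 V.
At B: distance to the source charge is 0.724 m; V_B = kq₁/r = -86.4 V.
ΔV = V_B − V_A = 1480 V.
W_field = −qΔV = −(-1.75×10⁻⁹ C)(1480 V) = 2.59×10⁻⁶ J.

2.59×10⁻⁶ J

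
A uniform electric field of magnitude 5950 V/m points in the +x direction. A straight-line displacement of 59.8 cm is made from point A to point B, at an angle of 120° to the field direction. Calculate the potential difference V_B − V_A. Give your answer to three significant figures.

Only the component of displacement along E changes the potential: ΔV = −E·d·cosθ.
ΔV = −(5950 V/m)(0.598 m)cos120° = 1780 V.

1780 V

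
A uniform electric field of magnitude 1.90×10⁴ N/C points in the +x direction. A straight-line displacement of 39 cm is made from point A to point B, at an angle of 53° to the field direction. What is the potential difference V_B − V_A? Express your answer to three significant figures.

-4460 V

Only the component of displacement along E changes the potential: ΔV = −E·d·cosθ.
ΔV = −(1.90×10⁴ V/m)(0.390 m)cos53° = -4460 V.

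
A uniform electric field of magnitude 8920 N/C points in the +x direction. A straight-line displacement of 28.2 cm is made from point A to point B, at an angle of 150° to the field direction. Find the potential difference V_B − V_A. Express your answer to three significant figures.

2180 V

Only the component of displacement along E changes the potential: ΔV = −E·d·cosθ.
ΔV = −(8920 V/m)(0.282 m)cos150° = 2180 V.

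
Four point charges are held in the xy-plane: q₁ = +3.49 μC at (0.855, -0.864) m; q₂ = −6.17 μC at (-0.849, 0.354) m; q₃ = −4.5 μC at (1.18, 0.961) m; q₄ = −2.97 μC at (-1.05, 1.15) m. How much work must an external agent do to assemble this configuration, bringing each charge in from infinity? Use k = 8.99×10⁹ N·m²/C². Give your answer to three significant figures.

0.170 J

The work to assemble the configuration equals its total potential energy, U = Σ kqᵢqⱼ/rᵢⱼ over all pairs.
Pair separations: r₁₂ = 2.09 m, r₁₃ = 1.85 m, r₁₄ = 2.77 m, r₂₃ = 2.12 m, r₂₄ = 0.821 m, r₃₄ = 2.24 m.
Summing all 6 pair terms gives U = 0.170 J.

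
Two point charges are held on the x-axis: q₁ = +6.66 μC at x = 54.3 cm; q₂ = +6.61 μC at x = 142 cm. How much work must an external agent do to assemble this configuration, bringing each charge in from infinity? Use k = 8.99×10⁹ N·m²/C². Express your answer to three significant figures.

0.451 J

The assembly work is the sum of pairwise potential energies, U = Σ_{i<j} kqᵢqⱼ/rᵢⱼ.
Pair separations: r₁₂ = 0.877 m.
U = (0.451) = 0.451 J.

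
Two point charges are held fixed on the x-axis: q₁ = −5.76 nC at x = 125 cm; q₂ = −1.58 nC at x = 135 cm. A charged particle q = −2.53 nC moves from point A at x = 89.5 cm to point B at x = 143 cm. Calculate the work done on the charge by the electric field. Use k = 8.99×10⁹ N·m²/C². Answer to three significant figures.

-7.29×10⁻⁷ J

The work done by the electric force is W_field = −ΔU = −q(V_B − V_A) = q(V_A − V_B).
At A: distances to the source charges are 0.355 m, 0.455 m; V_A = Σ kqᵢ/rᵢ = -177 V.
At B: distances to the source charges are 0.180 m, 0.0800 m; V_B = Σ kqᵢ/rᵢ = -465 V.
ΔV = V_B − V_A = -288 V.
W_field = −qΔV = −(-2.53×10⁻⁹ C)(-288 V) = -7.29×10⁻⁷ J.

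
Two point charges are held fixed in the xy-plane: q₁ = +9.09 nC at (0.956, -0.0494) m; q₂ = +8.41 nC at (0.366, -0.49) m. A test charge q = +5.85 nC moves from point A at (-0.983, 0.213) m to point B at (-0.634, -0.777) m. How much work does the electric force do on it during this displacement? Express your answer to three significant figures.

-1.63×10⁻⁷ J

The work done by the electric force is W_field = −ΔU = −q(V_B − V_A) = q(V_A − V_B).
At A: distances to the source charges are 1.96 m, 1.52 m; V_A = Σ kqᵢ/rᵢ = 91.5 V.
At B: distances to the source charges are 1.75 m, 1.04 m; V_B = Σ kqᵢ/rᵢ = 119 V.
ΔV = V_B − V_A = 27.9 V.
W_field = −qΔV = −(5.85×10⁻⁹ C)(27.9 V) = -1.63×10⁻⁷ J.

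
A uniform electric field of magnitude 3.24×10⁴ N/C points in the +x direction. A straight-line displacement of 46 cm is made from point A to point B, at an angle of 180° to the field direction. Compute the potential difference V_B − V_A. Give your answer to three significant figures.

1.49×10⁴ V

Only the component of displacement along E changes the potential: ΔV = −E·d·cosθ.
ΔV = −(3.24×10⁴ V/m)(0.460 m)cos180° = 1.49×10⁴ V.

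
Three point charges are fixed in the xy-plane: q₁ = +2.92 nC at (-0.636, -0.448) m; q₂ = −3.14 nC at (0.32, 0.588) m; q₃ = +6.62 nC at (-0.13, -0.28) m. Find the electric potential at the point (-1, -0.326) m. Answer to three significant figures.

The total potential is the scalar sum of each charge's contribution, V = Σ kqᵢ/rᵢ.
Distances from the field point to each charge: r₁ = 0.384 m, r₂ = 1.61 m, r₃ = 0.871 m.
V = k[(2.92×10⁻⁹)/(0.384) + (-3.14×10⁻⁹)/(1.61) + (6.62×10⁻⁹)/(0.871)] = 119 V.

119 V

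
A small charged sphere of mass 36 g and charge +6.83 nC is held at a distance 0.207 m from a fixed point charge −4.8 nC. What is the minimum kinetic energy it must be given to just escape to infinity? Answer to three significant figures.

To just escape, total mechanical energy must reach zero at infinity: ½mv²_min + U = 0, so ½mv²_min = −U = |kQq|/r.
|U| = |kQq|/r = (8.99×10⁹ N·m²/C²)(4.80×10⁻⁹)(6.83×10⁻⁹)/(0.207) = 1.42×10⁻⁶ J.

1.42×10⁻⁶ J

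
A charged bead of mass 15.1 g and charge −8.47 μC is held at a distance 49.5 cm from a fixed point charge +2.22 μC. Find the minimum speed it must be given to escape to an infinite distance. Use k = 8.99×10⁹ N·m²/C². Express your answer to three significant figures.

To just escape, total mechanical energy must reach zero at infinity: ½mv²_min + U = 0, so ½mv²_min = −U = |kQq|/r.
|U| = |kQq|/r = (8.99×10⁹ N·m²/C²)(2.22×10⁻⁶)(8.47×10⁻⁶)/(0.495) = 0.342 J.
v_min = √(2|U|/m) = √(2·0.342/0.0151) = 6.73 m/s.

6.73 m/s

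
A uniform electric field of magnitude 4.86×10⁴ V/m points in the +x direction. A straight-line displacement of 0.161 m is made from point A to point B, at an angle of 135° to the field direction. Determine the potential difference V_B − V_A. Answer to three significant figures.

5530 V

Only the component of displacement along E changes the potential: ΔV = −E·d·cosθ.
ΔV = −(4.86×10⁴ V/m)(0.161 m)cos135° = 5530 V.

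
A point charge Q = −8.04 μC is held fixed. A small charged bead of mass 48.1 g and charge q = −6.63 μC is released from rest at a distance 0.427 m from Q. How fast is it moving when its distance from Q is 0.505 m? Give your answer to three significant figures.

Only the electrostatic force acts, so mechanical energy is conserved: ½mv² = U₁ − U₂ = kQq(1/r₁ − 1/r₂).
U₁ − U₂ = (8.99×10⁹ N·m²/C²)(-8.04×10⁻⁶ C)(-6.63×10⁻⁶ C)(1/0.427 − 1/0.505) = 0.173 J.
v = √(2·0.173/0.0481) = 2.68 m/s.

2.68 m/s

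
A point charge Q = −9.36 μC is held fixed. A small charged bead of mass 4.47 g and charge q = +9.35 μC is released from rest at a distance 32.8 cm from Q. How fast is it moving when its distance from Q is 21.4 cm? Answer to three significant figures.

Only the electrostatic force acts, so mechanical energy is conserved: ½mv² = U₁ − U₂ = kQq(1/r₁ − 1/r₂).
U₁ − U₂ = (8.99×10⁹ N·m²/C²)(-9.36×10⁻⁶ C)(9.35×10⁻⁶ C)(1/0.328 − 1/0.214) = 1.28 J.
v = √(2·1.28/4.47×10⁻³) = 23.9 m/s.

23.9 m/s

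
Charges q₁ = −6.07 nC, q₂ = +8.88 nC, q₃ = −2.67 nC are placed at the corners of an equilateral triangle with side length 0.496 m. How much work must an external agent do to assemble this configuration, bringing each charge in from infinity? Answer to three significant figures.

-1.11×10⁻⁶ J

The assembly work is the sum of pairwise potential energies, U = Σ_{i<j} kqᵢqⱼ/rᵢⱼ.
All three pair separations equal the side length, 0.496 m.
U = (-9.77×10⁻⁷) + (2.94×10⁻⁷) + (-4.30×10⁻⁷) = -1.11×10⁻⁶ J.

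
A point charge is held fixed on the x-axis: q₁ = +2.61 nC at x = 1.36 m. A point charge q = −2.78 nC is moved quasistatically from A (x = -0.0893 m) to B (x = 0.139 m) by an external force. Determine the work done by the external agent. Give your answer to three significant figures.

For quasistatic motion the external work equals the change in potential energy: W_ext = qΔV = q(V_B − V_A).
At A: distance to the source charge is 1.45 m; V_A = kq₁/r = 16.2 V.
At B: distance to the source charge is 1.22 m; V_B = kq₁/r = 19.2 V.
ΔV = V_B − V_A = 3.03 V.
W_ext = qΔV = (-2.78×10⁻⁹ C)(3.03 V) = -8.42×10⁻⁹ J.

-8.42×10⁻⁹ J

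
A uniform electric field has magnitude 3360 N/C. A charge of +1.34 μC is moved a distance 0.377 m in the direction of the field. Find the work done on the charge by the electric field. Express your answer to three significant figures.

The potential change for a displacement 0.377 m in the direction of the field is ΔV = −Ed = -1270 V.
W_field = −qΔV = 1.70×10⁻³ J.

1.70×10⁻³ J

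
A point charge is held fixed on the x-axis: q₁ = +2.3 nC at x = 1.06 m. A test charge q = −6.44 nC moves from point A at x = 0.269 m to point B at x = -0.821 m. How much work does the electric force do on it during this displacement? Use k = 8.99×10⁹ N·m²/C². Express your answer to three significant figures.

The work done by the electric force is W_field = −ΔU = −q(V_B − V_A) = q(V_A − V_B).
At A: distance to the source charge is 0.791 m; V_A = kq₁/r = 26.1 V.
At B: distance to the source charge is 1.88 m; V_B = kq₁/r = 11.0 V.
ΔV = V_B − V_A = -15.1 V.
W_field = −qΔV = −(-6.44×10⁻⁹ C)(-15.1 V) = -9.76×10⁻⁸ J.

-9.76×10⁻⁸ J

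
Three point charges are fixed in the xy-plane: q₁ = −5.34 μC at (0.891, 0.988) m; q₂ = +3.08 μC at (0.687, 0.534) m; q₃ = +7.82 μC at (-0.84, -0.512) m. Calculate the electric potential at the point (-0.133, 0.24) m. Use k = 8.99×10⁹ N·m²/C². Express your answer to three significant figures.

6.20×10⁴ V

Electric potential is a scalar, so the contributions from each charge add algebraically: V = Σ kqᵢ/rᵢ.
Distances from the field point to each charge: r₁ = 1.27 m, r₂ = 0.871 m, r₃ = 1.03 m.
V = k[(-5.34×10⁻⁶)/(1.27) + (3.08×10⁻⁶)/(0.871) + (7.82×10⁻⁶)/(1.03)] = 6.20×10⁴ V.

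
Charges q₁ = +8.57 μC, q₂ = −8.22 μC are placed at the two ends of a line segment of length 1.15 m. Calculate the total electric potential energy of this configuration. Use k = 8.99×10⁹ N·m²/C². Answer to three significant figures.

-0.551 J

The work to assemble the configuration equals its total potential energy, U = Σ kqᵢqⱼ/rᵢⱼ over all pairs.
The separation is r = 1.15 m.
U = (-0.551) = -0.551 J.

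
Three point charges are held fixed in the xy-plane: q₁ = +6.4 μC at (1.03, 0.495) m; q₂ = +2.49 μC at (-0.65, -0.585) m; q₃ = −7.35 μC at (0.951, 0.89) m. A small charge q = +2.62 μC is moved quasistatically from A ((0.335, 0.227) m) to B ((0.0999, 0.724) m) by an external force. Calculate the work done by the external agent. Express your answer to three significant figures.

-0.0604 J

For quasistatic motion the external work equals the change in potential energy: W_ext = qΔV = q(V_B − V_A).
At A: distances to the source charges are 0.745 m, 1.28 m, 0.905 m; V_A = Σ kqᵢ/rᵢ = 2.18×10⁴ V.
At B: distances to the source charges are 0.958 m, 1.51 m, 0.867 m; V_B = Σ kqᵢ/rᵢ = -1300 V.
ΔV = V_B − V_A = -2.31×10⁴ V.
W_ext = qΔV = (2.62×10⁻⁶ C)(-2.31×10⁴ V) = -0.0604 J.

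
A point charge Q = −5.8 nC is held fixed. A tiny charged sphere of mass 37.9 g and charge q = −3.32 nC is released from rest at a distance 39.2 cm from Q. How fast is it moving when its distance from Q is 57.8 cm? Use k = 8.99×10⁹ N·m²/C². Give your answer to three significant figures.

2.74×10⁻³ m/s

Only the electrostatic force acts, so mechanical energy is conserved: ½mv² = U₁ − U₂ = kQq(1/r₁ − 1/r₂).
U₁ − U₂ = (8.99×10⁹ N·m²/C²)(-5.80×10⁻⁹ C)(-3.32×10⁻⁹ C)(1/0.392 − 1/0.578) = 1.42×10⁻⁷ J.
v = √(2·1.42×10⁻⁷/0.0379) = 2.74×10⁻³ m/s.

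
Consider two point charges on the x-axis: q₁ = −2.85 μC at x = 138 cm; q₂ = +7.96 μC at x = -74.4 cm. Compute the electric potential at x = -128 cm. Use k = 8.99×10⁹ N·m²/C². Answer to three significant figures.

1.24×10⁵ V

Electric potential is a scalar, so the contributions from each charge add algebraically: V = Σ kqᵢ/rᵢ.
Distances from the field point to each charge: r₁ = 2.66 m, r₂ = 0.536 m.
V = k[(-2.85×10⁻⁶)/(2.66) + (7.96×10⁻⁶)/(0.536)] = 1.24×10⁵ V.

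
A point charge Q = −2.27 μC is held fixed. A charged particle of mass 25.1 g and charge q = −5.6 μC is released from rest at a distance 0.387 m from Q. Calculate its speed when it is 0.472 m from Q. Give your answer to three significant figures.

Only the electrostatic force acts, so mechanical energy is conserved: ½mv² = U₁ − U₂ = kQq(1/r₁ − 1/r₂).
U₁ − U₂ = (8.99×10⁹ N·m²/C²)(-2.27×10⁻⁶ C)(-5.60×10⁻⁶ C)(1/0.387 − 1/0.472) = 0.0532 J.
v = √(2·0.0532/0.0251) = 2.06 m/s.

2.06 m/s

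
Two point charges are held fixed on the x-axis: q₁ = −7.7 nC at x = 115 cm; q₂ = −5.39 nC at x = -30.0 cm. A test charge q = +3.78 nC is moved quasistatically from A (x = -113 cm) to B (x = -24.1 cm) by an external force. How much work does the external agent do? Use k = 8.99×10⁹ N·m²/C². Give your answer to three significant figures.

For quasistatic motion the external work equals the change in potential energy: W_ext = qΔV = q(V_B − V_A).
At A: distances to the source charges are 2.28 m, 0.830 m; V_A = Σ kqᵢ/rᵢ = -88.7 V.
At B: distances to the source charges are 1.39 m, 0.0590 m; V_B = Σ kqᵢ/rᵢ = -871 V.
ΔV = V_B − V_A = -782 V.
W_ext = qΔV = (3.78×10⁻⁹ C)(-782 V) = -2.96×10⁻⁶ J.

-2.96×10⁻⁶ J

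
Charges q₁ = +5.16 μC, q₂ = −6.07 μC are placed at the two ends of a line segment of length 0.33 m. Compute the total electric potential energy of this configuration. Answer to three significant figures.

-0.853 J

The assembly work is the sum of pairwise potential energies, U = Σ_{i<j} kqᵢqⱼ/rᵢⱼ.
The separation is r = 0.330 m.
U = (-0.853) = -0.853 J.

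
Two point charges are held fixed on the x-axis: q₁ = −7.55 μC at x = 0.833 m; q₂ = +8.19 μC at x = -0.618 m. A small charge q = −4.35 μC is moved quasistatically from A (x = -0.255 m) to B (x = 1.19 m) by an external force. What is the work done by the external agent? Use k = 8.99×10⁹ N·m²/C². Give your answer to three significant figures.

For quasistatic motion the external work equals the change in potential energy: W_ext = qΔV = q(V_B − V_A).
At A: distances to the source charges are 1.09 m, 0.363 m; V_A = Σ kqᵢ/rᵢ = 1.40×10⁵ V.
At B: distances to the source charges are 0.357 m, 1.81 m; V_B = Σ kqᵢ/rᵢ = -1.49×10⁵ V.
ΔV = V_B − V_A = -2.90×10⁵ V.
W_ext = qΔV = (-4.35×10⁻⁶ C)(-2.90×10⁵ V) = 1.26 J.

1.26 J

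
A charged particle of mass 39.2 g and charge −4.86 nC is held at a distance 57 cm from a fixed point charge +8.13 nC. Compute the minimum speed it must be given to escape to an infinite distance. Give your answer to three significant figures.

To just escape, total mechanical energy must reach zero at infinity: ½mv²_min + U = 0, so ½mv²_min = −U = |kQq|/r.
|U| = |kQq|/r = (8.99×10⁹ N·m²/C²)(8.13×10⁻⁹)(4.86×10⁻⁹)/(0.570) = 6.23×10⁻⁷ J.
v_min = √(2|U|/m) = √(2·6.23×10⁻⁷/0.0392) = 5.64×10⁻³ m/s.

5.64×10⁻³ m/s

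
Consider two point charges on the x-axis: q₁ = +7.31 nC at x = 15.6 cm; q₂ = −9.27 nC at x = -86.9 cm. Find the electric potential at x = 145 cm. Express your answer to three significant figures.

14.8 V

The total potential is the scalar sum of each charge's contribution, V = Σ kqᵢ/rᵢ.
Distances from the field point to each charge: r₁ = 1.29 m, r₂ = 2.32 m.
V = k[(7.31×10⁻⁹)/(1.29) + (-9.27×10⁻⁹)/(2.32)] = 14.8 V.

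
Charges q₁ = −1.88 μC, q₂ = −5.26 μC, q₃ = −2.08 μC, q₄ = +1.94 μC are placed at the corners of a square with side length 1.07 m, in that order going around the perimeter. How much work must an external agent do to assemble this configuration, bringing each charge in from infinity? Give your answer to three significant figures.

The assembly work is the sum of pairwise potential energies, U = Σ_{i<j} kqᵢqⱼ/rᵢⱼ.
The four side pairs have separation 1.07 m and the two diagonal pairs 1.51 m.
Summing all 6 pair terms gives U = 0.0731 J.

0.0731 J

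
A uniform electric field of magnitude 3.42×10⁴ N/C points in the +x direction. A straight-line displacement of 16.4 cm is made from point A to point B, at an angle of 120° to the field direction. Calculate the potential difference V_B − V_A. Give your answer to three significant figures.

2800 V

Only the component of displacement along E changes the potential: ΔV = −E·d·cosθ.
ΔV = −(3.42×10⁴ V/m)(0.164 m)cos120° = 2800 V.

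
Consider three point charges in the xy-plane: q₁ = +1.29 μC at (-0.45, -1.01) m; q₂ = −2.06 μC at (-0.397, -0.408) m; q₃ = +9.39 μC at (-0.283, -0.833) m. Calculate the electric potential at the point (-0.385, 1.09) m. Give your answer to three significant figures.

The total potential is the scalar sum of each charge's contribution, V = Σ kqᵢ/rᵢ.
Distances from the field point to each charge: r₁ = 2.10 m, r₂ = 1.50 m, r₃ = 1.93 m.
V = k[(1.29×10⁻⁶)/(2.10) + (-2.06×10⁻⁶)/(1.50) + (9.39×10⁻⁶)/(1.93)] = 3.70×10⁴ V.

3.70×10⁴ V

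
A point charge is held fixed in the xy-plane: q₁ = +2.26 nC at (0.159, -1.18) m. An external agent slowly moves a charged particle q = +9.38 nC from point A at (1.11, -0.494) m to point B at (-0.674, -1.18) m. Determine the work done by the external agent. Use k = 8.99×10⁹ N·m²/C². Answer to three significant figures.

6.63×10⁻⁸ J

For quasistatic motion the external work equals the change in potential energy: W_ext = qΔV = q(V_B − V_A).
At A: distance to the source charge is 1.17 m; V_A = kq₁/r = 17.3 V.
At B: distance to the source charge is 0.833 m; V_B = kq₁/r = 24.4 V.
ΔV = V_B − V_A = 7.06 V.
W_ext = qΔV = (9.38×10⁻⁹ C)(7.06 V) = 6.63×10⁻⁸ J.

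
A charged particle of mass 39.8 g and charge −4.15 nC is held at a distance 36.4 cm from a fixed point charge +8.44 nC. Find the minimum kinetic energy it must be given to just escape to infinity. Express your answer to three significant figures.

To just escape, total mechanical energy must reach zero at infinity: ½mv²_min + U = 0, so ½mv²_min = −U = |kQq|/r.
|U| = |kQq|/r = (8.99×10⁹ N·m²/C²)(8.44×10⁻⁹)(4.15×10⁻⁹)/(0.364) = 8.65×10⁻⁷ J.

8.65×10⁻⁷ J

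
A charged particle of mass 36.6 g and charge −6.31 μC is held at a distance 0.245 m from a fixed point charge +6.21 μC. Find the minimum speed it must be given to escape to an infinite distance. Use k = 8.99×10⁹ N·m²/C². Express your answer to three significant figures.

To just escape, total mechanical energy must reach zero at infinity: ½mv²_min + U = 0, so ½mv²_min = −U = |kQq|/r.
|U| = |kQq|/r = (8.99×10⁹ N·m²/C²)(6.21×10⁻⁶)(6.31×10⁻⁶)/(0.245) = 1.44 J.
v_min = √(2|U|/m) = √(2·1.44/0.0366) = 8.86 m/s.

8.86 m/s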